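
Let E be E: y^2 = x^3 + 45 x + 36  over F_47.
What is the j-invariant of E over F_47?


Delta = -16(4 a^3 + 27 b^2) mod 47 = 34
-1728 * (4 a)^3 = -1728 * (4*45)^3 mod 47 = 8
j = 8 * 34^(-1) mod 47 = 3

j = 3 (mod 47)


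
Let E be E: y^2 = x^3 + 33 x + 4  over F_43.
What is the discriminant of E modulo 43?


4 a^3 + 27 b^2 = 4*33^3 + 27*4^2 = 143748 + 432 = 144180
Delta = -16 * (144180) = -2306880
Delta mod 43 = 27

Delta = 27 (mod 43)


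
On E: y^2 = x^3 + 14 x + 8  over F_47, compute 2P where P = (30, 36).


Doubling: s = (3 x1^2 + a) / (2 y1)
s = (3*30^2 + 14) / (2*36) mod 47 = 39
x3 = s^2 - 2 x1 mod 47 = 39^2 - 2*30 = 4
y3 = s (x1 - x3) - y1 mod 47 = 39 * (30 - 4) - 36 = 38

2P = (4, 38)


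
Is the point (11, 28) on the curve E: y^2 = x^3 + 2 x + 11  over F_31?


Check whether y^2 = x^3 + 2 x + 11 (mod 31) for (x, y) = (11, 28).
LHS: y^2 = 28^2 mod 31 = 9
RHS: x^3 + 2 x + 11 = 11^3 + 2*11 + 11 mod 31 = 0
LHS != RHS

No, not on the curve


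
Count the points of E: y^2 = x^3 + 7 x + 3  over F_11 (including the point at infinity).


For each x in F_11, count y with y^2 = x^3 + 7 x + 3 mod 11:
  x = 0: RHS = 3, y in [5, 6]  -> 2 point(s)
  x = 1: RHS = 0, y in [0]  -> 1 point(s)
  x = 2: RHS = 3, y in [5, 6]  -> 2 point(s)
  x = 5: RHS = 9, y in [3, 8]  -> 2 point(s)
  x = 9: RHS = 3, y in [5, 6]  -> 2 point(s)
Affine points: 9. Add the point at infinity: total = 10.

#E(F_11) = 10


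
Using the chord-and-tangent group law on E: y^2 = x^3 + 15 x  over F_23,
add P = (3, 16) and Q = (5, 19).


P != Q, so use the chord formula.
s = (y2 - y1) / (x2 - x1) = (3) / (2) mod 23 = 13
x3 = s^2 - x1 - x2 mod 23 = 13^2 - 3 - 5 = 0
y3 = s (x1 - x3) - y1 mod 23 = 13 * (3 - 0) - 16 = 0

P + Q = (0, 0)


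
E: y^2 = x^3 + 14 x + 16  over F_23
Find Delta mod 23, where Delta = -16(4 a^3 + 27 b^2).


4 a^3 + 27 b^2 = 4*14^3 + 27*16^2 = 10976 + 6912 = 17888
Delta = -16 * (17888) = -286208
Delta mod 23 = 4

Delta = 4 (mod 23)


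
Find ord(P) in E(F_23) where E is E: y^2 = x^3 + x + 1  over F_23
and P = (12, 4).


Compute successive multiples of P until we hit O:
  1P = (12, 4)
  2P = (5, 4)
  3P = (6, 19)
  4P = (17, 20)
  5P = (7, 12)
  6P = (13, 16)
  7P = (4, 0)
  8P = (13, 7)
  ... (continuing to 14P)
  14P = O

ord(P) = 14


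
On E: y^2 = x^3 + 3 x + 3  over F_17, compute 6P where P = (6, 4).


k = 6 = 110_2 (binary, LSB first: 011)
Double-and-add from P = (6, 4):
  bit 0 = 0: acc unchanged = O
  bit 1 = 1: acc = O + (6, 13) = (6, 13)
  bit 2 = 1: acc = (6, 13) + (6, 4) = O

6P = O


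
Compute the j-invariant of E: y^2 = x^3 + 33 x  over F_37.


Delta = -16(4 a^3 + 27 b^2) mod 37 = 26
-1728 * (4 a)^3 = -1728 * (4*33)^3 mod 37 = 10
j = 10 * 26^(-1) mod 37 = 26

j = 26 (mod 37)


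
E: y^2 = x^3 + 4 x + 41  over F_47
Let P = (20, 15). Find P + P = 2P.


Doubling: s = (3 x1^2 + a) / (2 y1)
s = (3*20^2 + 4) / (2*15) mod 47 = 37
x3 = s^2 - 2 x1 mod 47 = 37^2 - 2*20 = 13
y3 = s (x1 - x3) - y1 mod 47 = 37 * (20 - 13) - 15 = 9

2P = (13, 9)


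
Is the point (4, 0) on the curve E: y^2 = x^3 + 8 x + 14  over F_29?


Check whether y^2 = x^3 + 8 x + 14 (mod 29) for (x, y) = (4, 0).
LHS: y^2 = 0^2 mod 29 = 0
RHS: x^3 + 8 x + 14 = 4^3 + 8*4 + 14 mod 29 = 23
LHS != RHS

No, not on the curve


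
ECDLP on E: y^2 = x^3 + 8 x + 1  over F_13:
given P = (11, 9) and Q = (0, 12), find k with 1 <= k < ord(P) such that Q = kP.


Enumerate multiples of P until we hit Q = (0, 12):
  1P = (11, 9)
  2P = (7, 7)
  3P = (5, 7)
  4P = (0, 12)
Match found at i = 4.

k = 4


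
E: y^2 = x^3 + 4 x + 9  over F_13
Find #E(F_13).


For each x in F_13, count y with y^2 = x^3 + 4 x + 9 mod 13:
  x = 0: RHS = 9, y in [3, 10]  -> 2 point(s)
  x = 1: RHS = 1, y in [1, 12]  -> 2 point(s)
  x = 2: RHS = 12, y in [5, 8]  -> 2 point(s)
  x = 3: RHS = 9, y in [3, 10]  -> 2 point(s)
  x = 7: RHS = 3, y in [4, 9]  -> 2 point(s)
  x = 10: RHS = 9, y in [3, 10]  -> 2 point(s)
  x = 12: RHS = 4, y in [2, 11]  -> 2 point(s)
Affine points: 14. Add the point at infinity: total = 15.

#E(F_13) = 15


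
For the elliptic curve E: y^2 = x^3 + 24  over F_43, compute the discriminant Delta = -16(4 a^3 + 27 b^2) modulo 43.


4 a^3 + 27 b^2 = 4*0^3 + 27*24^2 = 0 + 15552 = 15552
Delta = -16 * (15552) = -248832
Delta mod 43 = 9

Delta = 9 (mod 43)


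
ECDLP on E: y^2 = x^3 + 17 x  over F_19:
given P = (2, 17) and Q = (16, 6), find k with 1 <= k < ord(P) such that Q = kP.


Enumerate multiples of P until we hit Q = (16, 6):
  1P = (2, 17)
  2P = (7, 5)
  3P = (15, 18)
  4P = (11, 13)
  5P = (13, 9)
  6P = (5, 18)
  7P = (10, 12)
  8P = (16, 6)
Match found at i = 8.

k = 8


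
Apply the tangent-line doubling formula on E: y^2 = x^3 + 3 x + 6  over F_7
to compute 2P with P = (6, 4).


Doubling: s = (3 x1^2 + a) / (2 y1)
s = (3*6^2 + 3) / (2*4) mod 7 = 6
x3 = s^2 - 2 x1 mod 7 = 6^2 - 2*6 = 3
y3 = s (x1 - x3) - y1 mod 7 = 6 * (6 - 3) - 4 = 0

2P = (3, 0)


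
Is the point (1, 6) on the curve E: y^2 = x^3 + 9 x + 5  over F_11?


Check whether y^2 = x^3 + 9 x + 5 (mod 11) for (x, y) = (1, 6).
LHS: y^2 = 6^2 mod 11 = 3
RHS: x^3 + 9 x + 5 = 1^3 + 9*1 + 5 mod 11 = 4
LHS != RHS

No, not on the curve


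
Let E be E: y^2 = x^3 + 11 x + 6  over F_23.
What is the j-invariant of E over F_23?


Delta = -16(4 a^3 + 27 b^2) mod 23 = 4
-1728 * (4 a)^3 = -1728 * (4*11)^3 mod 23 = 1
j = 1 * 4^(-1) mod 23 = 6

j = 6 (mod 23)


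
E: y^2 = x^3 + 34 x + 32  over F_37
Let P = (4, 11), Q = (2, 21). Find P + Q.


P != Q, so use the chord formula.
s = (y2 - y1) / (x2 - x1) = (10) / (35) mod 37 = 32
x3 = s^2 - x1 - x2 mod 37 = 32^2 - 4 - 2 = 19
y3 = s (x1 - x3) - y1 mod 37 = 32 * (4 - 19) - 11 = 27

P + Q = (19, 27)


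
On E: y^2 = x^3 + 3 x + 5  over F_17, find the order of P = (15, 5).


Compute successive multiples of P until we hit O:
  1P = (15, 5)
  2P = (2, 6)
  3P = (16, 16)
  4P = (5, 3)
  5P = (12, 16)
  6P = (11, 3)
  7P = (4, 9)
  8P = (6, 1)
  ... (continuing to 23P)
  23P = O

ord(P) = 23


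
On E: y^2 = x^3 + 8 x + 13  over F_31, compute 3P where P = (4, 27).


k = 3 = 11_2 (binary, LSB first: 11)
Double-and-add from P = (4, 27):
  bit 0 = 1: acc = O + (4, 27) = (4, 27)
  bit 1 = 1: acc = (4, 27) + (10, 15) = (21, 7)

3P = (21, 7)


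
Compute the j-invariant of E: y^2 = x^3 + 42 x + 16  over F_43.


Delta = -16(4 a^3 + 27 b^2) mod 43 = 25
-1728 * (4 a)^3 = -1728 * (4*42)^3 mod 43 = 39
j = 39 * 25^(-1) mod 43 = 5

j = 5 (mod 43)


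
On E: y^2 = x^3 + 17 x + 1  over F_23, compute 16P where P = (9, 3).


k = 16 = 10000_2 (binary, LSB first: 00001)
Double-and-add from P = (9, 3):
  bit 0 = 0: acc unchanged = O
  bit 1 = 0: acc unchanged = O
  bit 2 = 0: acc unchanged = O
  bit 3 = 0: acc unchanged = O
  bit 4 = 1: acc = O + (13, 21) = (13, 21)

16P = (13, 21)


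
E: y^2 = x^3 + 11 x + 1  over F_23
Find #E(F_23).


For each x in F_23, count y with y^2 = x^3 + 11 x + 1 mod 23:
  x = 0: RHS = 1, y in [1, 22]  -> 2 point(s)
  x = 1: RHS = 13, y in [6, 17]  -> 2 point(s)
  x = 2: RHS = 8, y in [10, 13]  -> 2 point(s)
  x = 8: RHS = 3, y in [7, 16]  -> 2 point(s)
  x = 9: RHS = 1, y in [1, 22]  -> 2 point(s)
  x = 11: RHS = 4, y in [2, 21]  -> 2 point(s)
  x = 13: RHS = 18, y in [8, 15]  -> 2 point(s)
  x = 14: RHS = 1, y in [1, 22]  -> 2 point(s)
  x = 16: RHS = 18, y in [8, 15]  -> 2 point(s)
  x = 17: RHS = 18, y in [8, 15]  -> 2 point(s)
  x = 19: RHS = 8, y in [10, 13]  -> 2 point(s)
  x = 22: RHS = 12, y in [9, 14]  -> 2 point(s)
Affine points: 24. Add the point at infinity: total = 25.

#E(F_23) = 25


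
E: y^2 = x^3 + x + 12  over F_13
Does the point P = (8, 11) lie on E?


Check whether y^2 = x^3 + 1 x + 12 (mod 13) for (x, y) = (8, 11).
LHS: y^2 = 11^2 mod 13 = 4
RHS: x^3 + 1 x + 12 = 8^3 + 1*8 + 12 mod 13 = 12
LHS != RHS

No, not on the curve


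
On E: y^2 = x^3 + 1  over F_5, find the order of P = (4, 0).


Compute successive multiples of P until we hit O:
  1P = (4, 0)
  2P = O

ord(P) = 2


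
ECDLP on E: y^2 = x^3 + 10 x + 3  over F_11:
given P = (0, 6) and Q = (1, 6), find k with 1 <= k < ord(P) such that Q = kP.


Enumerate multiples of P until we hit Q = (1, 6):
  1P = (0, 6)
  2P = (1, 6)
Match found at i = 2.

k = 2


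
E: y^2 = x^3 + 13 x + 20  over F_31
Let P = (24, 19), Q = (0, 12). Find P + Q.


P != Q, so use the chord formula.
s = (y2 - y1) / (x2 - x1) = (24) / (7) mod 31 = 30
x3 = s^2 - x1 - x2 mod 31 = 30^2 - 24 - 0 = 8
y3 = s (x1 - x3) - y1 mod 31 = 30 * (24 - 8) - 19 = 27

P + Q = (8, 27)


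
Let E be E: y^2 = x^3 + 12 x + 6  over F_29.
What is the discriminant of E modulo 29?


4 a^3 + 27 b^2 = 4*12^3 + 27*6^2 = 6912 + 972 = 7884
Delta = -16 * (7884) = -126144
Delta mod 29 = 6

Delta = 6 (mod 29)


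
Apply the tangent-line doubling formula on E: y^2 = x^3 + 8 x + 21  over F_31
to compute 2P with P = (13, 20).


Doubling: s = (3 x1^2 + a) / (2 y1)
s = (3*13^2 + 8) / (2*20) mod 31 = 9
x3 = s^2 - 2 x1 mod 31 = 9^2 - 2*13 = 24
y3 = s (x1 - x3) - y1 mod 31 = 9 * (13 - 24) - 20 = 5

2P = (24, 5)


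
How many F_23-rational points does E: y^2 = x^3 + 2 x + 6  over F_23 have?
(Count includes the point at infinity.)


For each x in F_23, count y with y^2 = x^3 + 2 x + 6 mod 23:
  x = 0: RHS = 6, y in [11, 12]  -> 2 point(s)
  x = 1: RHS = 9, y in [3, 20]  -> 2 point(s)
  x = 2: RHS = 18, y in [8, 15]  -> 2 point(s)
  x = 3: RHS = 16, y in [4, 19]  -> 2 point(s)
  x = 4: RHS = 9, y in [3, 20]  -> 2 point(s)
  x = 5: RHS = 3, y in [7, 16]  -> 2 point(s)
  x = 6: RHS = 4, y in [2, 21]  -> 2 point(s)
  x = 7: RHS = 18, y in [8, 15]  -> 2 point(s)
  x = 11: RHS = 2, y in [5, 18]  -> 2 point(s)
  x = 14: RHS = 18, y in [8, 15]  -> 2 point(s)
  x = 17: RHS = 8, y in [10, 13]  -> 2 point(s)
  x = 18: RHS = 9, y in [3, 20]  -> 2 point(s)
  x = 19: RHS = 3, y in [7, 16]  -> 2 point(s)
  x = 22: RHS = 3, y in [7, 16]  -> 2 point(s)
Affine points: 28. Add the point at infinity: total = 29.

#E(F_23) = 29


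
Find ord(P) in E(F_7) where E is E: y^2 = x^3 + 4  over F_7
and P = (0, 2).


Compute successive multiples of P until we hit O:
  1P = (0, 2)
  2P = (0, 5)
  3P = O

ord(P) = 3


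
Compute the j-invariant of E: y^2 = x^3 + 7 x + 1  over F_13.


Delta = -16(4 a^3 + 27 b^2) mod 13 = 2
-1728 * (4 a)^3 = -1728 * (4*7)^3 mod 13 = 8
j = 8 * 2^(-1) mod 13 = 4

j = 4 (mod 13)


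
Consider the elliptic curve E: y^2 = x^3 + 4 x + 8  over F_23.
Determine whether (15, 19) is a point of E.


Check whether y^2 = x^3 + 4 x + 8 (mod 23) for (x, y) = (15, 19).
LHS: y^2 = 19^2 mod 23 = 16
RHS: x^3 + 4 x + 8 = 15^3 + 4*15 + 8 mod 23 = 16
LHS = RHS

Yes, on the curve


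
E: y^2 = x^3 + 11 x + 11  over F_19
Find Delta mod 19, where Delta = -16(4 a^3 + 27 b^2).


4 a^3 + 27 b^2 = 4*11^3 + 27*11^2 = 5324 + 3267 = 8591
Delta = -16 * (8591) = -137456
Delta mod 19 = 9

Delta = 9 (mod 19)


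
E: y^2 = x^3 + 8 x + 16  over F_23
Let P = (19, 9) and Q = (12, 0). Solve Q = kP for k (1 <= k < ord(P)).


Enumerate multiples of P until we hit Q = (12, 0):
  1P = (19, 9)
  2P = (12, 0)
Match found at i = 2.

k = 2


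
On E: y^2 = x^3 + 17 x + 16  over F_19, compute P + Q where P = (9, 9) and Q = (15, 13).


P != Q, so use the chord formula.
s = (y2 - y1) / (x2 - x1) = (4) / (6) mod 19 = 7
x3 = s^2 - x1 - x2 mod 19 = 7^2 - 9 - 15 = 6
y3 = s (x1 - x3) - y1 mod 19 = 7 * (9 - 6) - 9 = 12

P + Q = (6, 12)


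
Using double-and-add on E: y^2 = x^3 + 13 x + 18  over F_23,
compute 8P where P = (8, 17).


k = 8 = 1000_2 (binary, LSB first: 0001)
Double-and-add from P = (8, 17):
  bit 0 = 0: acc unchanged = O
  bit 1 = 0: acc unchanged = O
  bit 2 = 0: acc unchanged = O
  bit 3 = 1: acc = O + (18, 9) = (18, 9)

8P = (18, 9)


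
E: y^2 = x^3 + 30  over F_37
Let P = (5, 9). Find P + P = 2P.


Doubling: s = (3 x1^2 + a) / (2 y1)
s = (3*5^2 + 0) / (2*9) mod 37 = 35
x3 = s^2 - 2 x1 mod 37 = 35^2 - 2*5 = 31
y3 = s (x1 - x3) - y1 mod 37 = 35 * (5 - 31) - 9 = 6

2P = (31, 6)


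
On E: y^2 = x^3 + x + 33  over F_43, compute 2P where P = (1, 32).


Doubling: s = (3 x1^2 + a) / (2 y1)
s = (3*1^2 + 1) / (2*32) mod 43 = 35
x3 = s^2 - 2 x1 mod 43 = 35^2 - 2*1 = 19
y3 = s (x1 - x3) - y1 mod 43 = 35 * (1 - 19) - 32 = 26

2P = (19, 26)


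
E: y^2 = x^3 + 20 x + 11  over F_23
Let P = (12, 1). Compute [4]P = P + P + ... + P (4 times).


k = 4 = 100_2 (binary, LSB first: 001)
Double-and-add from P = (12, 1):
  bit 0 = 0: acc unchanged = O
  bit 1 = 0: acc unchanged = O
  bit 2 = 1: acc = O + (18, 4) = (18, 4)

4P = (18, 4)


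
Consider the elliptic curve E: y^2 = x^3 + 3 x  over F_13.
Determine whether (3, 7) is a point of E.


Check whether y^2 = x^3 + 3 x + 0 (mod 13) for (x, y) = (3, 7).
LHS: y^2 = 7^2 mod 13 = 10
RHS: x^3 + 3 x + 0 = 3^3 + 3*3 + 0 mod 13 = 10
LHS = RHS

Yes, on the curve


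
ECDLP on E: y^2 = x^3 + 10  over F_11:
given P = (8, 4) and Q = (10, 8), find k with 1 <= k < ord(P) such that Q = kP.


Enumerate multiples of P until we hit Q = (10, 8):
  1P = (8, 4)
  2P = (10, 3)
  3P = (7, 1)
  4P = (5, 5)
  5P = (3, 9)
  6P = (1, 0)
  7P = (3, 2)
  8P = (5, 6)
  9P = (7, 10)
  10P = (10, 8)
Match found at i = 10.

k = 10


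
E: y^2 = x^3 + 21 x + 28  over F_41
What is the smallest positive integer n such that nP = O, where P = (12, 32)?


Compute successive multiples of P until we hit O:
  1P = (12, 32)
  2P = (16, 14)
  3P = (23, 38)
  4P = (29, 37)
  5P = (33, 39)
  6P = (28, 31)
  7P = (38, 26)
  8P = (1, 38)
  ... (continuing to 33P)
  33P = O

ord(P) = 33


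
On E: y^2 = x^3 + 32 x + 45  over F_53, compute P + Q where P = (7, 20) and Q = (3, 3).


P != Q, so use the chord formula.
s = (y2 - y1) / (x2 - x1) = (36) / (49) mod 53 = 44
x3 = s^2 - x1 - x2 mod 53 = 44^2 - 7 - 3 = 18
y3 = s (x1 - x3) - y1 mod 53 = 44 * (7 - 18) - 20 = 26

P + Q = (18, 26)


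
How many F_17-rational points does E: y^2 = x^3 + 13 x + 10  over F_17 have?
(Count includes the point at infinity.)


For each x in F_17, count y with y^2 = x^3 + 13 x + 10 mod 17:
  x = 3: RHS = 8, y in [5, 12]  -> 2 point(s)
  x = 5: RHS = 13, y in [8, 9]  -> 2 point(s)
  x = 6: RHS = 15, y in [7, 10]  -> 2 point(s)
  x = 7: RHS = 2, y in [6, 11]  -> 2 point(s)
  x = 10: RHS = 1, y in [1, 16]  -> 2 point(s)
  x = 13: RHS = 13, y in [8, 9]  -> 2 point(s)
  x = 16: RHS = 13, y in [8, 9]  -> 2 point(s)
Affine points: 14. Add the point at infinity: total = 15.

#E(F_17) = 15


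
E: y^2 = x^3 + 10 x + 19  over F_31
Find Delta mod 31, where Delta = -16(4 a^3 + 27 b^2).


4 a^3 + 27 b^2 = 4*10^3 + 27*19^2 = 4000 + 9747 = 13747
Delta = -16 * (13747) = -219952
Delta mod 31 = 24

Delta = 24 (mod 31)


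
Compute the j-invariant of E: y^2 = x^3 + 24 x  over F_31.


Delta = -16(4 a^3 + 27 b^2) mod 31 = 4
-1728 * (4 a)^3 = -1728 * (4*24)^3 mod 31 = 30
j = 30 * 4^(-1) mod 31 = 23

j = 23 (mod 31)


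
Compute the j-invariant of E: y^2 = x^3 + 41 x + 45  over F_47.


Delta = -16(4 a^3 + 27 b^2) mod 47 = 17
-1728 * (4 a)^3 = -1728 * (4*41)^3 mod 47 = 28
j = 28 * 17^(-1) mod 47 = 21

j = 21 (mod 47)


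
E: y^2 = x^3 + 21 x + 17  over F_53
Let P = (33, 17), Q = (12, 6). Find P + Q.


P != Q, so use the chord formula.
s = (y2 - y1) / (x2 - x1) = (42) / (32) mod 53 = 51
x3 = s^2 - x1 - x2 mod 53 = 51^2 - 33 - 12 = 12
y3 = s (x1 - x3) - y1 mod 53 = 51 * (33 - 12) - 17 = 47

P + Q = (12, 47)


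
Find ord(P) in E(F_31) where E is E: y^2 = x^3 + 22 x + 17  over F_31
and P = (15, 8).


Compute successive multiples of P until we hit O:
  1P = (15, 8)
  2P = (2, 10)
  3P = (1, 28)
  4P = (24, 27)
  5P = (11, 28)
  6P = (30, 5)
  7P = (22, 12)
  8P = (19, 3)
  ... (continuing to 21P)
  21P = O

ord(P) = 21


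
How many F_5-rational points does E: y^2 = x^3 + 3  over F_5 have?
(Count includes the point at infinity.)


For each x in F_5, count y with y^2 = x^3 + 0 x + 3 mod 5:
  x = 1: RHS = 4, y in [2, 3]  -> 2 point(s)
  x = 2: RHS = 1, y in [1, 4]  -> 2 point(s)
  x = 3: RHS = 0, y in [0]  -> 1 point(s)
Affine points: 5. Add the point at infinity: total = 6.

#E(F_5) = 6


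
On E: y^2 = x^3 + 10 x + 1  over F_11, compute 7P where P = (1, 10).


k = 7 = 111_2 (binary, LSB first: 111)
Double-and-add from P = (1, 10):
  bit 0 = 1: acc = O + (1, 10) = (1, 10)
  bit 1 = 1: acc = (1, 10) + (10, 10) = (0, 1)
  bit 2 = 1: acc = (0, 1) + (3, 5) = (0, 10)

7P = (0, 10)


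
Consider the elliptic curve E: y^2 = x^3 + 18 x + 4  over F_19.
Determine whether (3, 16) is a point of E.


Check whether y^2 = x^3 + 18 x + 4 (mod 19) for (x, y) = (3, 16).
LHS: y^2 = 16^2 mod 19 = 9
RHS: x^3 + 18 x + 4 = 3^3 + 18*3 + 4 mod 19 = 9
LHS = RHS

Yes, on the curve


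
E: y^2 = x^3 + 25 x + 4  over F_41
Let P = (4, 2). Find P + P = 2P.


Doubling: s = (3 x1^2 + a) / (2 y1)
s = (3*4^2 + 25) / (2*2) mod 41 = 8
x3 = s^2 - 2 x1 mod 41 = 8^2 - 2*4 = 15
y3 = s (x1 - x3) - y1 mod 41 = 8 * (4 - 15) - 2 = 33

2P = (15, 33)


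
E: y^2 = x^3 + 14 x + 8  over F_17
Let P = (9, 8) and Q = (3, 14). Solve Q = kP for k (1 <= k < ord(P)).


Enumerate multiples of P until we hit Q = (3, 14):
  1P = (9, 8)
  2P = (3, 14)
Match found at i = 2.

k = 2


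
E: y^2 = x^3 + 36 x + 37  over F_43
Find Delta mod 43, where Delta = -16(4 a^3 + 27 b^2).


4 a^3 + 27 b^2 = 4*36^3 + 27*37^2 = 186624 + 36963 = 223587
Delta = -16 * (223587) = -3577392
Delta mod 43 = 36

Delta = 36 (mod 43)


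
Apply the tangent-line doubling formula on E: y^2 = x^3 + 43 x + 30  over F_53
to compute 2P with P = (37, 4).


Doubling: s = (3 x1^2 + a) / (2 y1)
s = (3*37^2 + 43) / (2*4) mod 53 = 2
x3 = s^2 - 2 x1 mod 53 = 2^2 - 2*37 = 36
y3 = s (x1 - x3) - y1 mod 53 = 2 * (37 - 36) - 4 = 51

2P = (36, 51)


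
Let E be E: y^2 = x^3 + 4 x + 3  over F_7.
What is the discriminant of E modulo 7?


4 a^3 + 27 b^2 = 4*4^3 + 27*3^2 = 256 + 243 = 499
Delta = -16 * (499) = -7984
Delta mod 7 = 3

Delta = 3 (mod 7)


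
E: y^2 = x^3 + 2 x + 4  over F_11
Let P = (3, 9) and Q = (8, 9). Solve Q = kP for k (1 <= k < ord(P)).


Enumerate multiples of P until we hit Q = (8, 9):
  1P = (3, 9)
  2P = (6, 10)
  3P = (7, 8)
  4P = (10, 1)
  5P = (2, 4)
  6P = (9, 5)
  7P = (8, 9)
Match found at i = 7.

k = 7


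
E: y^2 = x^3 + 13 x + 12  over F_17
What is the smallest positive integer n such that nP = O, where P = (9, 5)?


Compute successive multiples of P until we hit O:
  1P = (9, 5)
  2P = (7, 2)
  3P = (16, 10)
  4P = (5, 10)
  5P = (12, 3)
  6P = (4, 3)
  7P = (13, 7)
  8P = (8, 4)
  ... (continuing to 20P)
  20P = O

ord(P) = 20


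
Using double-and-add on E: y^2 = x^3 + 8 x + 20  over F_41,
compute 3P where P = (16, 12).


k = 3 = 11_2 (binary, LSB first: 11)
Double-and-add from P = (16, 12):
  bit 0 = 1: acc = O + (16, 12) = (16, 12)
  bit 1 = 1: acc = (16, 12) + (34, 21) = (22, 26)

3P = (22, 26)


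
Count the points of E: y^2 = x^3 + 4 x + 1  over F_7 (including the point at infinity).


For each x in F_7, count y with y^2 = x^3 + 4 x + 1 mod 7:
  x = 0: RHS = 1, y in [1, 6]  -> 2 point(s)
  x = 4: RHS = 4, y in [2, 5]  -> 2 point(s)
Affine points: 4. Add the point at infinity: total = 5.

#E(F_7) = 5


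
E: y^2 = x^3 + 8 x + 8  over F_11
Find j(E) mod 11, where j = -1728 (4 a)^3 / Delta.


Delta = -16(4 a^3 + 27 b^2) mod 11 = 7
-1728 * (4 a)^3 = -1728 * (4*8)^3 mod 11 = 1
j = 1 * 7^(-1) mod 11 = 8

j = 8 (mod 11)


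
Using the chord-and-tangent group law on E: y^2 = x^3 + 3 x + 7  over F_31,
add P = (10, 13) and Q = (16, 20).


P != Q, so use the chord formula.
s = (y2 - y1) / (x2 - x1) = (7) / (6) mod 31 = 27
x3 = s^2 - x1 - x2 mod 31 = 27^2 - 10 - 16 = 21
y3 = s (x1 - x3) - y1 mod 31 = 27 * (10 - 21) - 13 = 0

P + Q = (21, 0)


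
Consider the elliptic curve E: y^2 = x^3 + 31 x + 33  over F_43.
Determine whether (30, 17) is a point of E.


Check whether y^2 = x^3 + 31 x + 33 (mod 43) for (x, y) = (30, 17).
LHS: y^2 = 17^2 mod 43 = 31
RHS: x^3 + 31 x + 33 = 30^3 + 31*30 + 33 mod 43 = 13
LHS != RHS

No, not on the curve


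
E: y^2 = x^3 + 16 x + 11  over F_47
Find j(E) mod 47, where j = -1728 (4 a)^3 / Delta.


Delta = -16(4 a^3 + 27 b^2) mod 47 = 14
-1728 * (4 a)^3 = -1728 * (4*16)^3 mod 47 = 40
j = 40 * 14^(-1) mod 47 = 23

j = 23 (mod 47)


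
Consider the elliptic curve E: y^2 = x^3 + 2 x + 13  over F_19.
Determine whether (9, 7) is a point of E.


Check whether y^2 = x^3 + 2 x + 13 (mod 19) for (x, y) = (9, 7).
LHS: y^2 = 7^2 mod 19 = 11
RHS: x^3 + 2 x + 13 = 9^3 + 2*9 + 13 mod 19 = 0
LHS != RHS

No, not on the curve


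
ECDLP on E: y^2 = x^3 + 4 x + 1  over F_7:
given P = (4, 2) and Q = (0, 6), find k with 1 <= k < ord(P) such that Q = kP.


Enumerate multiples of P until we hit Q = (0, 6):
  1P = (4, 2)
  2P = (0, 1)
  3P = (0, 6)
Match found at i = 3.

k = 3


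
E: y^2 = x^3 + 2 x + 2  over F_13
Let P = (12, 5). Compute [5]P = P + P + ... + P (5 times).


k = 5 = 101_2 (binary, LSB first: 101)
Double-and-add from P = (12, 5):
  bit 0 = 1: acc = O + (12, 5) = (12, 5)
  bit 1 = 0: acc unchanged = (12, 5)
  bit 2 = 1: acc = (12, 5) + (12, 5) = (12, 8)

5P = (12, 8)


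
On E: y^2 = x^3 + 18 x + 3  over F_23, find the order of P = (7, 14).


Compute successive multiples of P until we hit O:
  1P = (7, 14)
  2P = (17, 1)
  3P = (0, 16)
  4P = (2, 1)
  5P = (18, 8)
  6P = (4, 22)
  7P = (14, 20)
  8P = (14, 3)
  ... (continuing to 15P)
  15P = O

ord(P) = 15


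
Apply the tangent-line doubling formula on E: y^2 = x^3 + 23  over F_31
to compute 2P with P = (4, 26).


Doubling: s = (3 x1^2 + a) / (2 y1)
s = (3*4^2 + 0) / (2*26) mod 31 = 20
x3 = s^2 - 2 x1 mod 31 = 20^2 - 2*4 = 20
y3 = s (x1 - x3) - y1 mod 31 = 20 * (4 - 20) - 26 = 26

2P = (20, 26)


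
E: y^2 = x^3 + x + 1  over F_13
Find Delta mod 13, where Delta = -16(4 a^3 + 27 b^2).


4 a^3 + 27 b^2 = 4*1^3 + 27*1^2 = 4 + 27 = 31
Delta = -16 * (31) = -496
Delta mod 13 = 11

Delta = 11 (mod 13)


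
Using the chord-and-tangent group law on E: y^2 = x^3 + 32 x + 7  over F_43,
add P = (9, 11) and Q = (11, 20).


P != Q, so use the chord formula.
s = (y2 - y1) / (x2 - x1) = (9) / (2) mod 43 = 26
x3 = s^2 - x1 - x2 mod 43 = 26^2 - 9 - 11 = 11
y3 = s (x1 - x3) - y1 mod 43 = 26 * (9 - 11) - 11 = 23

P + Q = (11, 23)


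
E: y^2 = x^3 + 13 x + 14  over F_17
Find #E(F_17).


For each x in F_17, count y with y^2 = x^3 + 13 x + 14 mod 17:
  x = 5: RHS = 0, y in [0]  -> 1 point(s)
  x = 6: RHS = 2, y in [6, 11]  -> 2 point(s)
  x = 8: RHS = 1, y in [1, 16]  -> 2 point(s)
  x = 11: RHS = 9, y in [3, 14]  -> 2 point(s)
  x = 13: RHS = 0, y in [0]  -> 1 point(s)
  x = 14: RHS = 16, y in [4, 13]  -> 2 point(s)
  x = 16: RHS = 0, y in [0]  -> 1 point(s)
Affine points: 11. Add the point at infinity: total = 12.

#E(F_17) = 12


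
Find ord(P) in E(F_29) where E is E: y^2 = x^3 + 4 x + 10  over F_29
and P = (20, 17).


Compute successive multiples of P until we hit O:
  1P = (20, 17)
  2P = (27, 20)
  3P = (10, 8)
  4P = (3, 7)
  5P = (22, 4)
  6P = (22, 25)
  7P = (3, 22)
  8P = (10, 21)
  ... (continuing to 11P)
  11P = O

ord(P) = 11


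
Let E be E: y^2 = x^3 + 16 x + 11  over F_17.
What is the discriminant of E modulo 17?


4 a^3 + 27 b^2 = 4*16^3 + 27*11^2 = 16384 + 3267 = 19651
Delta = -16 * (19651) = -314416
Delta mod 17 = 16

Delta = 16 (mod 17)


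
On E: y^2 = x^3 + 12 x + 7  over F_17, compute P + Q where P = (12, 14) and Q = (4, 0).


P != Q, so use the chord formula.
s = (y2 - y1) / (x2 - x1) = (3) / (9) mod 17 = 6
x3 = s^2 - x1 - x2 mod 17 = 6^2 - 12 - 4 = 3
y3 = s (x1 - x3) - y1 mod 17 = 6 * (12 - 3) - 14 = 6

P + Q = (3, 6)


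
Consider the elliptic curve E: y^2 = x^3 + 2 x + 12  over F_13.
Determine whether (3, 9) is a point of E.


Check whether y^2 = x^3 + 2 x + 12 (mod 13) for (x, y) = (3, 9).
LHS: y^2 = 9^2 mod 13 = 3
RHS: x^3 + 2 x + 12 = 3^3 + 2*3 + 12 mod 13 = 6
LHS != RHS

No, not on the curve


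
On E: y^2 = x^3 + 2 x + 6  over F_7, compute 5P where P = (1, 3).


k = 5 = 101_2 (binary, LSB first: 101)
Double-and-add from P = (1, 3):
  bit 0 = 1: acc = O + (1, 3) = (1, 3)
  bit 1 = 0: acc unchanged = (1, 3)
  bit 2 = 1: acc = (1, 3) + (3, 5) = (4, 1)

5P = (4, 1)


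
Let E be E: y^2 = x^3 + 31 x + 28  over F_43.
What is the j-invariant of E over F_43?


Delta = -16(4 a^3 + 27 b^2) mod 43 = 19
-1728 * (4 a)^3 = -1728 * (4*31)^3 mod 43 = 11
j = 11 * 19^(-1) mod 43 = 30

j = 30 (mod 43)


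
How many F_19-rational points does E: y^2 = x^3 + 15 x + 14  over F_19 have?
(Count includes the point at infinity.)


For each x in F_19, count y with y^2 = x^3 + 15 x + 14 mod 19:
  x = 1: RHS = 11, y in [7, 12]  -> 2 point(s)
  x = 4: RHS = 5, y in [9, 10]  -> 2 point(s)
  x = 5: RHS = 5, y in [9, 10]  -> 2 point(s)
  x = 6: RHS = 16, y in [4, 15]  -> 2 point(s)
  x = 7: RHS = 6, y in [5, 14]  -> 2 point(s)
  x = 8: RHS = 0, y in [0]  -> 1 point(s)
  x = 9: RHS = 4, y in [2, 17]  -> 2 point(s)
  x = 10: RHS = 5, y in [9, 10]  -> 2 point(s)
  x = 11: RHS = 9, y in [3, 16]  -> 2 point(s)
  x = 14: RHS = 4, y in [2, 17]  -> 2 point(s)
  x = 15: RHS = 4, y in [2, 17]  -> 2 point(s)
  x = 18: RHS = 17, y in [6, 13]  -> 2 point(s)
Affine points: 23. Add the point at infinity: total = 24.

#E(F_19) = 24


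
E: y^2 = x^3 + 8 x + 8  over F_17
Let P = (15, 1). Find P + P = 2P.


Doubling: s = (3 x1^2 + a) / (2 y1)
s = (3*15^2 + 8) / (2*1) mod 17 = 10
x3 = s^2 - 2 x1 mod 17 = 10^2 - 2*15 = 2
y3 = s (x1 - x3) - y1 mod 17 = 10 * (15 - 2) - 1 = 10

2P = (2, 10)


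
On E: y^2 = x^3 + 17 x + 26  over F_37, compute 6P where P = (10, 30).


k = 6 = 110_2 (binary, LSB first: 011)
Double-and-add from P = (10, 30):
  bit 0 = 0: acc unchanged = O
  bit 1 = 1: acc = O + (10, 7) = (10, 7)
  bit 2 = 1: acc = (10, 7) + (10, 30) = O

6P = O


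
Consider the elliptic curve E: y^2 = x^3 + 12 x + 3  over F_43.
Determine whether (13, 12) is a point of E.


Check whether y^2 = x^3 + 12 x + 3 (mod 43) for (x, y) = (13, 12).
LHS: y^2 = 12^2 mod 43 = 15
RHS: x^3 + 12 x + 3 = 13^3 + 12*13 + 3 mod 43 = 34
LHS != RHS

No, not on the curve


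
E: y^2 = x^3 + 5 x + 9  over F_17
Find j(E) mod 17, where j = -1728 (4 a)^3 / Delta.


Delta = -16(4 a^3 + 27 b^2) mod 17 = 1
-1728 * (4 a)^3 = -1728 * (4*5)^3 mod 17 = 9
j = 9 * 1^(-1) mod 17 = 9

j = 9 (mod 17)


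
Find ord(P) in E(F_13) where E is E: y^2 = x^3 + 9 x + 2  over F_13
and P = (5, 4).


Compute successive multiples of P until we hit O:
  1P = (5, 4)
  2P = (6, 5)
  3P = (3, 11)
  4P = (1, 8)
  5P = (8, 12)
  6P = (10, 0)
  7P = (8, 1)
  8P = (1, 5)
  ... (continuing to 12P)
  12P = O

ord(P) = 12


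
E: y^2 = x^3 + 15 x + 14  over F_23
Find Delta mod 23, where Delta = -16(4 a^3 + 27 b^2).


4 a^3 + 27 b^2 = 4*15^3 + 27*14^2 = 13500 + 5292 = 18792
Delta = -16 * (18792) = -300672
Delta mod 23 = 7

Delta = 7 (mod 23)


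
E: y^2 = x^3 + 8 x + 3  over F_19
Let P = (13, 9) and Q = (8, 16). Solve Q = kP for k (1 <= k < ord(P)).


Enumerate multiples of P until we hit Q = (8, 16):
  1P = (13, 9)
  2P = (16, 16)
  3P = (6, 1)
  4P = (11, 15)
  5P = (4, 2)
  6P = (8, 16)
Match found at i = 6.

k = 6


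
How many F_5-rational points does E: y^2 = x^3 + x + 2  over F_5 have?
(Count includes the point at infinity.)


For each x in F_5, count y with y^2 = x^3 + 1 x + 2 mod 5:
  x = 1: RHS = 4, y in [2, 3]  -> 2 point(s)
  x = 4: RHS = 0, y in [0]  -> 1 point(s)
Affine points: 3. Add the point at infinity: total = 4.

#E(F_5) = 4


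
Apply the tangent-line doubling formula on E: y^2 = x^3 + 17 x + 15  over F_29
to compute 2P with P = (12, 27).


Doubling: s = (3 x1^2 + a) / (2 y1)
s = (3*12^2 + 17) / (2*27) mod 29 = 11
x3 = s^2 - 2 x1 mod 29 = 11^2 - 2*12 = 10
y3 = s (x1 - x3) - y1 mod 29 = 11 * (12 - 10) - 27 = 24

2P = (10, 24)


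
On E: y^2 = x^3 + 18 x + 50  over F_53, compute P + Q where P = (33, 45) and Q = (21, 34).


P != Q, so use the chord formula.
s = (y2 - y1) / (x2 - x1) = (42) / (41) mod 53 = 23
x3 = s^2 - x1 - x2 mod 53 = 23^2 - 33 - 21 = 51
y3 = s (x1 - x3) - y1 mod 53 = 23 * (33 - 51) - 45 = 18

P + Q = (51, 18)


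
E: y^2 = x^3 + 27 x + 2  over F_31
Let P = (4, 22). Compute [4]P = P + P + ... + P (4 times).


k = 4 = 100_2 (binary, LSB first: 001)
Double-and-add from P = (4, 22):
  bit 0 = 0: acc unchanged = O
  bit 1 = 0: acc unchanged = O
  bit 2 = 1: acc = O + (2, 23) = (2, 23)

4P = (2, 23)


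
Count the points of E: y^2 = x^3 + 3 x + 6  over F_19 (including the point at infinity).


For each x in F_19, count y with y^2 = x^3 + 3 x + 6 mod 19:
  x = 0: RHS = 6, y in [5, 14]  -> 2 point(s)
  x = 2: RHS = 1, y in [1, 18]  -> 2 point(s)
  x = 3: RHS = 4, y in [2, 17]  -> 2 point(s)
  x = 4: RHS = 6, y in [5, 14]  -> 2 point(s)
  x = 7: RHS = 9, y in [3, 16]  -> 2 point(s)
  x = 13: RHS = 0, y in [0]  -> 1 point(s)
  x = 15: RHS = 6, y in [5, 14]  -> 2 point(s)
  x = 17: RHS = 11, y in [7, 12]  -> 2 point(s)
Affine points: 15. Add the point at infinity: total = 16.

#E(F_19) = 16


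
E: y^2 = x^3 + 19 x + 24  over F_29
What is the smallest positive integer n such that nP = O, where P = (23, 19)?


Compute successive multiples of P until we hit O:
  1P = (23, 19)
  2P = (16, 25)
  3P = (15, 28)
  4P = (19, 20)
  5P = (7, 6)
  6P = (0, 16)
  7P = (28, 27)
  8P = (20, 9)
  ... (continuing to 28P)
  28P = O

ord(P) = 28


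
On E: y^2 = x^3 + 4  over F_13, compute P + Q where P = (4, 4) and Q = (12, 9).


P != Q, so use the chord formula.
s = (y2 - y1) / (x2 - x1) = (5) / (8) mod 13 = 12
x3 = s^2 - x1 - x2 mod 13 = 12^2 - 4 - 12 = 11
y3 = s (x1 - x3) - y1 mod 13 = 12 * (4 - 11) - 4 = 3

P + Q = (11, 3)


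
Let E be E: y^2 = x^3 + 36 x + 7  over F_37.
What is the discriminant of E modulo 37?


4 a^3 + 27 b^2 = 4*36^3 + 27*7^2 = 186624 + 1323 = 187947
Delta = -16 * (187947) = -3007152
Delta mod 37 = 23

Delta = 23 (mod 37)


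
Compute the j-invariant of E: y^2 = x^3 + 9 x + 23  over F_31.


Delta = -16(4 a^3 + 27 b^2) mod 31 = 3
-1728 * (4 a)^3 = -1728 * (4*9)^3 mod 31 = 8
j = 8 * 3^(-1) mod 31 = 13

j = 13 (mod 31)


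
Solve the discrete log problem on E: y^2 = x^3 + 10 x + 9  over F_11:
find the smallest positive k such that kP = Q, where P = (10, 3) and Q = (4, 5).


Enumerate multiples of P until we hit Q = (4, 5):
  1P = (10, 3)
  2P = (7, 9)
  3P = (9, 6)
  4P = (1, 3)
  5P = (0, 8)
  6P = (4, 5)
Match found at i = 6.

k = 6


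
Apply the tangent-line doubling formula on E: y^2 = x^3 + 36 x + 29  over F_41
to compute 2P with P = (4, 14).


Doubling: s = (3 x1^2 + a) / (2 y1)
s = (3*4^2 + 36) / (2*14) mod 41 = 3
x3 = s^2 - 2 x1 mod 41 = 3^2 - 2*4 = 1
y3 = s (x1 - x3) - y1 mod 41 = 3 * (4 - 1) - 14 = 36

2P = (1, 36)


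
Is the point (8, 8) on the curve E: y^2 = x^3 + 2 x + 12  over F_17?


Check whether y^2 = x^3 + 2 x + 12 (mod 17) for (x, y) = (8, 8).
LHS: y^2 = 8^2 mod 17 = 13
RHS: x^3 + 2 x + 12 = 8^3 + 2*8 + 12 mod 17 = 13
LHS = RHS

Yes, on the curve


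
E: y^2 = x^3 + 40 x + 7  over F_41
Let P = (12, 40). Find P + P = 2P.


Doubling: s = (3 x1^2 + a) / (2 y1)
s = (3*12^2 + 40) / (2*40) mod 41 = 10
x3 = s^2 - 2 x1 mod 41 = 10^2 - 2*12 = 35
y3 = s (x1 - x3) - y1 mod 41 = 10 * (12 - 35) - 40 = 17

2P = (35, 17)


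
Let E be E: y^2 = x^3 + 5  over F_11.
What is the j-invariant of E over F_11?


Delta = -16(4 a^3 + 27 b^2) mod 11 = 2
-1728 * (4 a)^3 = -1728 * (4*0)^3 mod 11 = 0
j = 0 * 2^(-1) mod 11 = 0

j = 0 (mod 11)


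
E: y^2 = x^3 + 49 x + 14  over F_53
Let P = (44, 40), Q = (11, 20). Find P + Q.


P != Q, so use the chord formula.
s = (y2 - y1) / (x2 - x1) = (33) / (20) mod 53 = 52
x3 = s^2 - x1 - x2 mod 53 = 52^2 - 44 - 11 = 52
y3 = s (x1 - x3) - y1 mod 53 = 52 * (44 - 52) - 40 = 21

P + Q = (52, 21)


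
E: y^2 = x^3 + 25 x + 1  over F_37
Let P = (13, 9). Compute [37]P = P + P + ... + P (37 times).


k = 37 = 100101_2 (binary, LSB first: 101001)
Double-and-add from P = (13, 9):
  bit 0 = 1: acc = O + (13, 9) = (13, 9)
  bit 1 = 0: acc unchanged = (13, 9)
  bit 2 = 1: acc = (13, 9) + (22, 32) = (30, 1)
  bit 3 = 0: acc unchanged = (30, 1)
  bit 4 = 0: acc unchanged = (30, 1)
  bit 5 = 1: acc = (30, 1) + (11, 33) = (22, 5)

37P = (22, 5)


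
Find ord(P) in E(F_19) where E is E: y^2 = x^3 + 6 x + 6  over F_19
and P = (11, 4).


Compute successive multiples of P until we hit O:
  1P = (11, 4)
  2P = (17, 9)
  3P = (7, 12)
  4P = (5, 3)
  5P = (12, 18)
  6P = (2, 8)
  7P = (13, 18)
  8P = (6, 12)
  ... (continuing to 19P)
  19P = O

ord(P) = 19


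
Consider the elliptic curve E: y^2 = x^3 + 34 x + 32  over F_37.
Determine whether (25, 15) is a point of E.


Check whether y^2 = x^3 + 34 x + 32 (mod 37) for (x, y) = (25, 15).
LHS: y^2 = 15^2 mod 37 = 3
RHS: x^3 + 34 x + 32 = 25^3 + 34*25 + 32 mod 37 = 5
LHS != RHS

No, not on the curve


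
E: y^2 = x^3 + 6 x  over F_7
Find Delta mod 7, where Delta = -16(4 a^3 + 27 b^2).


4 a^3 + 27 b^2 = 4*6^3 + 27*0^2 = 864 + 0 = 864
Delta = -16 * (864) = -13824
Delta mod 7 = 1

Delta = 1 (mod 7)


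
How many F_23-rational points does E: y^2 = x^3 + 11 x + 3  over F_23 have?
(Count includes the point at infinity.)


For each x in F_23, count y with y^2 = x^3 + 11 x + 3 mod 23:
  x = 0: RHS = 3, y in [7, 16]  -> 2 point(s)
  x = 6: RHS = 9, y in [3, 20]  -> 2 point(s)
  x = 7: RHS = 9, y in [3, 20]  -> 2 point(s)
  x = 9: RHS = 3, y in [7, 16]  -> 2 point(s)
  x = 10: RHS = 9, y in [3, 20]  -> 2 point(s)
  x = 11: RHS = 6, y in [11, 12]  -> 2 point(s)
  x = 12: RHS = 0, y in [0]  -> 1 point(s)
  x = 14: RHS = 3, y in [7, 16]  -> 2 point(s)
  x = 15: RHS = 1, y in [1, 22]  -> 2 point(s)
  x = 20: RHS = 12, y in [9, 14]  -> 2 point(s)
Affine points: 19. Add the point at infinity: total = 20.

#E(F_23) = 20


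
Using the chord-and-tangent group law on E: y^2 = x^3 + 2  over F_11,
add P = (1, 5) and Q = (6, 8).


P != Q, so use the chord formula.
s = (y2 - y1) / (x2 - x1) = (3) / (5) mod 11 = 5
x3 = s^2 - x1 - x2 mod 11 = 5^2 - 1 - 6 = 7
y3 = s (x1 - x3) - y1 mod 11 = 5 * (1 - 7) - 5 = 9

P + Q = (7, 9)


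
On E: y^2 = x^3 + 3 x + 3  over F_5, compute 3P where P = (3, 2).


k = 3 = 11_2 (binary, LSB first: 11)
Double-and-add from P = (3, 2):
  bit 0 = 1: acc = O + (3, 2) = (3, 2)
  bit 1 = 1: acc = (3, 2) + (4, 3) = (4, 2)

3P = (4, 2)


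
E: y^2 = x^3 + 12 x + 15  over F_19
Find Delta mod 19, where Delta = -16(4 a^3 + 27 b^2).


4 a^3 + 27 b^2 = 4*12^3 + 27*15^2 = 6912 + 6075 = 12987
Delta = -16 * (12987) = -207792
Delta mod 19 = 11

Delta = 11 (mod 19)


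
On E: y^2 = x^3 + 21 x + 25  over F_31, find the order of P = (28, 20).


Compute successive multiples of P until we hit O:
  1P = (28, 20)
  2P = (0, 26)
  3P = (7, 22)
  4P = (1, 4)
  5P = (18, 2)
  6P = (18, 29)
  7P = (1, 27)
  8P = (7, 9)
  ... (continuing to 11P)
  11P = O

ord(P) = 11


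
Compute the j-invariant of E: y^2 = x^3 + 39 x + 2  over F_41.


Delta = -16(4 a^3 + 27 b^2) mod 41 = 14
-1728 * (4 a)^3 = -1728 * (4*39)^3 mod 41 = 38
j = 38 * 14^(-1) mod 41 = 32

j = 32 (mod 41)


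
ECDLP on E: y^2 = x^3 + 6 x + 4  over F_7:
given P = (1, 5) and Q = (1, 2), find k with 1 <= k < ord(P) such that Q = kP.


Enumerate multiples of P until we hit Q = (1, 2):
  1P = (1, 5)
  2P = (0, 5)
  3P = (6, 2)
  4P = (4, 1)
  5P = (3, 0)
  6P = (4, 6)
  7P = (6, 5)
  8P = (0, 2)
  9P = (1, 2)
Match found at i = 9.

k = 9


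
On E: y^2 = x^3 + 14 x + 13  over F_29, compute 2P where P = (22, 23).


Doubling: s = (3 x1^2 + a) / (2 y1)
s = (3*22^2 + 14) / (2*23) mod 29 = 18
x3 = s^2 - 2 x1 mod 29 = 18^2 - 2*22 = 19
y3 = s (x1 - x3) - y1 mod 29 = 18 * (22 - 19) - 23 = 2

2P = (19, 2)


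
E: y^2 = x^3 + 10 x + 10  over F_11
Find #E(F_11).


For each x in F_11, count y with y^2 = x^3 + 10 x + 10 mod 11:
  x = 2: RHS = 5, y in [4, 7]  -> 2 point(s)
  x = 3: RHS = 1, y in [1, 10]  -> 2 point(s)
  x = 4: RHS = 4, y in [2, 9]  -> 2 point(s)
  x = 5: RHS = 9, y in [3, 8]  -> 2 point(s)
  x = 6: RHS = 0, y in [0]  -> 1 point(s)
  x = 7: RHS = 5, y in [4, 7]  -> 2 point(s)
  x = 9: RHS = 4, y in [2, 9]  -> 2 point(s)
Affine points: 13. Add the point at infinity: total = 14.

#E(F_11) = 14


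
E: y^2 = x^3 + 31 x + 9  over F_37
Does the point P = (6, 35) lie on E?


Check whether y^2 = x^3 + 31 x + 9 (mod 37) for (x, y) = (6, 35).
LHS: y^2 = 35^2 mod 37 = 4
RHS: x^3 + 31 x + 9 = 6^3 + 31*6 + 9 mod 37 = 4
LHS = RHS

Yes, on the curve


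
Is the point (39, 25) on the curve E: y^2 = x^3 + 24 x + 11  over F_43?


Check whether y^2 = x^3 + 24 x + 11 (mod 43) for (x, y) = (39, 25).
LHS: y^2 = 25^2 mod 43 = 23
RHS: x^3 + 24 x + 11 = 39^3 + 24*39 + 11 mod 43 = 23
LHS = RHS

Yes, on the curve


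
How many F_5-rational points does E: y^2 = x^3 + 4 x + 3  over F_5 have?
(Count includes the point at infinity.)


For each x in F_5, count y with y^2 = x^3 + 4 x + 3 mod 5:
  x = 2: RHS = 4, y in [2, 3]  -> 2 point(s)
Affine points: 2. Add the point at infinity: total = 3.

#E(F_5) = 3


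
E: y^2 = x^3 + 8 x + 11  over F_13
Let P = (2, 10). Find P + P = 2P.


Doubling: s = (3 x1^2 + a) / (2 y1)
s = (3*2^2 + 8) / (2*10) mod 13 = 1
x3 = s^2 - 2 x1 mod 13 = 1^2 - 2*2 = 10
y3 = s (x1 - x3) - y1 mod 13 = 1 * (2 - 10) - 10 = 8

2P = (10, 8)


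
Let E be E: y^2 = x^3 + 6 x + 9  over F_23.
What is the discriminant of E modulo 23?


4 a^3 + 27 b^2 = 4*6^3 + 27*9^2 = 864 + 2187 = 3051
Delta = -16 * (3051) = -48816
Delta mod 23 = 13

Delta = 13 (mod 23)


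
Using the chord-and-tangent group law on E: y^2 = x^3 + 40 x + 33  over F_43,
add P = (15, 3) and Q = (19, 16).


P != Q, so use the chord formula.
s = (y2 - y1) / (x2 - x1) = (13) / (4) mod 43 = 14
x3 = s^2 - x1 - x2 mod 43 = 14^2 - 15 - 19 = 33
y3 = s (x1 - x3) - y1 mod 43 = 14 * (15 - 33) - 3 = 3

P + Q = (33, 3)


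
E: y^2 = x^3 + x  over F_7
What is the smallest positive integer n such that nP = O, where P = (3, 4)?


Compute successive multiples of P until we hit O:
  1P = (3, 4)
  2P = (1, 3)
  3P = (5, 2)
  4P = (0, 0)
  5P = (5, 5)
  6P = (1, 4)
  7P = (3, 3)
  8P = O

ord(P) = 8


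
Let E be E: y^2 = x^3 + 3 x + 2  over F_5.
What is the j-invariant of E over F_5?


Delta = -16(4 a^3 + 27 b^2) mod 5 = 4
-1728 * (4 a)^3 = -1728 * (4*3)^3 mod 5 = 1
j = 1 * 4^(-1) mod 5 = 4

j = 4 (mod 5)


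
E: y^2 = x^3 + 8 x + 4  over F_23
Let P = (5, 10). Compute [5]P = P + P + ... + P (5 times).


k = 5 = 101_2 (binary, LSB first: 101)
Double-and-add from P = (5, 10):
  bit 0 = 1: acc = O + (5, 10) = (5, 10)
  bit 1 = 0: acc unchanged = (5, 10)
  bit 2 = 1: acc = (5, 10) + (4, 13) = (0, 21)

5P = (0, 21)


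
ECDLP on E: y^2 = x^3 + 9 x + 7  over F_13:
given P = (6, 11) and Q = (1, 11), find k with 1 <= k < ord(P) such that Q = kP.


Enumerate multiples of P until we hit Q = (1, 11):
  1P = (6, 11)
  2P = (1, 2)
  3P = (3, 10)
  4P = (7, 6)
  5P = (12, 6)
  6P = (4, 9)
  7P = (4, 4)
  8P = (12, 7)
  9P = (7, 7)
  10P = (3, 3)
  11P = (1, 11)
Match found at i = 11.

k = 11


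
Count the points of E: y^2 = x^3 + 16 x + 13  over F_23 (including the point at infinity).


For each x in F_23, count y with y^2 = x^3 + 16 x + 13 mod 23:
  x = 0: RHS = 13, y in [6, 17]  -> 2 point(s)
  x = 4: RHS = 3, y in [7, 16]  -> 2 point(s)
  x = 6: RHS = 3, y in [7, 16]  -> 2 point(s)
  x = 7: RHS = 8, y in [10, 13]  -> 2 point(s)
  x = 8: RHS = 9, y in [3, 20]  -> 2 point(s)
  x = 9: RHS = 12, y in [9, 14]  -> 2 point(s)
  x = 10: RHS = 0, y in [0]  -> 1 point(s)
  x = 11: RHS = 2, y in [5, 18]  -> 2 point(s)
  x = 12: RHS = 1, y in [1, 22]  -> 2 point(s)
  x = 13: RHS = 3, y in [7, 16]  -> 2 point(s)
  x = 16: RHS = 18, y in [8, 15]  -> 2 point(s)
  x = 17: RHS = 0, y in [0]  -> 1 point(s)
  x = 19: RHS = 0, y in [0]  -> 1 point(s)
Affine points: 23. Add the point at infinity: total = 24.

#E(F_23) = 24


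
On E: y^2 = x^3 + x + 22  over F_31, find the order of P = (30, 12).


Compute successive multiples of P until we hit O:
  1P = (30, 12)
  2P = (27, 4)
  3P = (19, 7)
  4P = (15, 23)
  5P = (5, 11)
  6P = (21, 2)
  7P = (13, 0)
  8P = (21, 29)
  ... (continuing to 14P)
  14P = O

ord(P) = 14
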